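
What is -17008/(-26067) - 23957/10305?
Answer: -149739893/89540145 ≈ -1.6723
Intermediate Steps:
-17008/(-26067) - 23957/10305 = -17008*(-1/26067) - 23957*1/10305 = 17008/26067 - 23957/10305 = -149739893/89540145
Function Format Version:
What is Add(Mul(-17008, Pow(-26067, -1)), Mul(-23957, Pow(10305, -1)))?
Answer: Rational(-149739893, 89540145) ≈ -1.6723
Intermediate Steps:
Add(Mul(-17008, Pow(-26067, -1)), Mul(-23957, Pow(10305, -1))) = Add(Mul(-17008, Rational(-1, 26067)), Mul(-23957, Rational(1, 10305))) = Add(Rational(17008, 26067), Rational(-23957, 10305)) = Rational(-149739893, 89540145)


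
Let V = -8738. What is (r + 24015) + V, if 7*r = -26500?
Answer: 80439/7 ≈ 11491.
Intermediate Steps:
r = -26500/7 (r = (⅐)*(-26500) = -26500/7 ≈ -3785.7)
(r + 24015) + V = (-26500/7 + 24015) - 8738 = 141605/7 - 8738 = 80439/7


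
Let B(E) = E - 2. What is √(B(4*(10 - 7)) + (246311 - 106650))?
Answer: 3*√15519 ≈ 373.73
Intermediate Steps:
B(E) = -2 + E
√(B(4*(10 - 7)) + (246311 - 106650)) = √((-2 + 4*(10 - 7)) + (246311 - 106650)) = √((-2 + 4*3) + 139661) = √((-2 + 12) + 139661) = √(10 + 139661) = √139671 = 3*√15519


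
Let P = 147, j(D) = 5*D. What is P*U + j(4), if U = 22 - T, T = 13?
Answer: 1343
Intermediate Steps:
U = 9 (U = 22 - 1*13 = 22 - 13 = 9)
P*U + j(4) = 147*9 + 5*4 = 1323 + 20 = 1343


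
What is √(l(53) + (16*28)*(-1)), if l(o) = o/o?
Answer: I*√447 ≈ 21.142*I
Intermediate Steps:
l(o) = 1
√(l(53) + (16*28)*(-1)) = √(1 + (16*28)*(-1)) = √(1 + 448*(-1)) = √(1 - 448) = √(-447) = I*√447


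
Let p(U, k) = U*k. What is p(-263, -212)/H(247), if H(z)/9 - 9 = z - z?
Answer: 55756/81 ≈ 688.35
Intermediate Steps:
H(z) = 81 (H(z) = 81 + 9*(z - z) = 81 + 9*0 = 81 + 0 = 81)
p(-263, -212)/H(247) = -263*(-212)/81 = 55756*(1/81) = 55756/81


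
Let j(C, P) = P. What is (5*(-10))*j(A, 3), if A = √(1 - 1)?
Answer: -150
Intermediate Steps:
A = 0 (A = √0 = 0)
(5*(-10))*j(A, 3) = (5*(-10))*3 = -50*3 = -150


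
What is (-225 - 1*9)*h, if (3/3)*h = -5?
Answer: 1170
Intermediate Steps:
h = -5
(-225 - 1*9)*h = (-225 - 1*9)*(-5) = (-225 - 9)*(-5) = -234*(-5) = 1170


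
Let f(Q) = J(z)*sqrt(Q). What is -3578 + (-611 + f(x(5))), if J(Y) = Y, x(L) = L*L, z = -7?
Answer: -4224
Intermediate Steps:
x(L) = L**2
f(Q) = -7*sqrt(Q)
-3578 + (-611 + f(x(5))) = -3578 + (-611 - 7*sqrt(5**2)) = -3578 + (-611 - 7*sqrt(25)) = -3578 + (-611 - 7*5) = -3578 + (-611 - 35) = -3578 - 646 = -4224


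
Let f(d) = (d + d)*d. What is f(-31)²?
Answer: 3694084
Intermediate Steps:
f(d) = 2*d² (f(d) = (2*d)*d = 2*d²)
f(-31)² = (2*(-31)²)² = (2*961)² = 1922² = 3694084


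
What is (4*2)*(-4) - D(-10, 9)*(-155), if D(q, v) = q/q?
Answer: 123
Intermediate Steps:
D(q, v) = 1
(4*2)*(-4) - D(-10, 9)*(-155) = (4*2)*(-4) - (-155) = 8*(-4) - 1*(-155) = -32 + 155 = 123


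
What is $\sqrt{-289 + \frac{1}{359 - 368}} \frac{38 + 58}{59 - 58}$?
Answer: $32 i \sqrt{2602} \approx 1632.3 i$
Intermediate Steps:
$\sqrt{-289 + \frac{1}{359 - 368}} \frac{38 + 58}{59 - 58} = \sqrt{-289 + \frac{1}{-9}} \cdot \frac{96}{1} = \sqrt{-289 - \frac{1}{9}} \cdot 96 \cdot 1 = \sqrt{- \frac{2602}{9}} \cdot 96 = \frac{i \sqrt{2602}}{3} \cdot 96 = 32 i \sqrt{2602}$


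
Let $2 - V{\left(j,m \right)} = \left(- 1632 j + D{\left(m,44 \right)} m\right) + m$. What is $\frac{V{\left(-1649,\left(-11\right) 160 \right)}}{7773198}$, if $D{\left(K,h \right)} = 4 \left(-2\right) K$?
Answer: $\frac{3681899}{1295533} \approx 2.842$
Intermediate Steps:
$D{\left(K,h \right)} = - 8 K$
$V{\left(j,m \right)} = 2 - m + 8 m^{2} + 1632 j$ ($V{\left(j,m \right)} = 2 - \left(\left(- 1632 j + - 8 m m\right) + m\right) = 2 - \left(\left(- 1632 j - 8 m^{2}\right) + m\right) = 2 - \left(m - 1632 j - 8 m^{2}\right) = 2 + \left(- m + 8 m^{2} + 1632 j\right) = 2 - m + 8 m^{2} + 1632 j$)
$\frac{V{\left(-1649,\left(-11\right) 160 \right)}}{7773198} = \frac{2 - \left(-11\right) 160 + 8 \left(\left(-11\right) 160\right)^{2} + 1632 \left(-1649\right)}{7773198} = \left(2 - -1760 + 8 \left(-1760\right)^{2} - 2691168\right) \frac{1}{7773198} = \left(2 + 1760 + 8 \cdot 3097600 - 2691168\right) \frac{1}{7773198} = \left(2 + 1760 + 24780800 - 2691168\right) \frac{1}{7773198} = 22091394 \cdot \frac{1}{7773198} = \frac{3681899}{1295533}$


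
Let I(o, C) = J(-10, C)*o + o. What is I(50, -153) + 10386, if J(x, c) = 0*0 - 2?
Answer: 10336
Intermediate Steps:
J(x, c) = -2 (J(x, c) = 0 - 2 = -2)
I(o, C) = -o (I(o, C) = -2*o + o = -o)
I(50, -153) + 10386 = -1*50 + 10386 = -50 + 10386 = 10336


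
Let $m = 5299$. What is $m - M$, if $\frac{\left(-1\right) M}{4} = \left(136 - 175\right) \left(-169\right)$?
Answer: $31663$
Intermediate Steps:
$M = -26364$ ($M = - 4 \left(136 - 175\right) \left(-169\right) = - 4 \left(\left(-39\right) \left(-169\right)\right) = \left(-4\right) 6591 = -26364$)
$m - M = 5299 - -26364 = 5299 + 26364 = 31663$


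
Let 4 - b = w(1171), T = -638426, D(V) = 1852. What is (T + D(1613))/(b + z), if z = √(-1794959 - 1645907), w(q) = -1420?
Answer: -453240688/2734321 + 318287*I*√3440866/2734321 ≈ -165.76 + 215.93*I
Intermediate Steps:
z = I*√3440866 (z = √(-3440866) = I*√3440866 ≈ 1855.0*I)
b = 1424 (b = 4 - 1*(-1420) = 4 + 1420 = 1424)
(T + D(1613))/(b + z) = (-638426 + 1852)/(1424 + I*√3440866) = -636574/(1424 + I*√3440866)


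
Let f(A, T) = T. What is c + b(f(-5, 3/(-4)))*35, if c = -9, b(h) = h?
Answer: -141/4 ≈ -35.250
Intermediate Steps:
c + b(f(-5, 3/(-4)))*35 = -9 + (3/(-4))*35 = -9 + (3*(-¼))*35 = -9 - ¾*35 = -9 - 105/4 = -141/4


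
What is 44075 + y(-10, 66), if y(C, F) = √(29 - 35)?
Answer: 44075 + I*√6 ≈ 44075.0 + 2.4495*I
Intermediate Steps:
y(C, F) = I*√6 (y(C, F) = √(-6) = I*√6)
44075 + y(-10, 66) = 44075 + I*√6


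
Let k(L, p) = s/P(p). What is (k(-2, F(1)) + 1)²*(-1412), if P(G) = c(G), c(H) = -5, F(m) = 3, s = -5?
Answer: -5648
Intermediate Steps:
P(G) = -5
k(L, p) = 1 (k(L, p) = -5/(-5) = -5*(-⅕) = 1)
(k(-2, F(1)) + 1)²*(-1412) = (1 + 1)²*(-1412) = 2²*(-1412) = 4*(-1412) = -5648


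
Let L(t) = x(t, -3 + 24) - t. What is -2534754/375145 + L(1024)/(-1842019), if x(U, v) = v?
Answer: -4668688757891/691024217755 ≈ -6.7562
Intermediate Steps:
L(t) = 21 - t (L(t) = (-3 + 24) - t = 21 - t)
-2534754/375145 + L(1024)/(-1842019) = -2534754/375145 + (21 - 1*1024)/(-1842019) = -2534754*1/375145 + (21 - 1024)*(-1/1842019) = -2534754/375145 - 1003*(-1/1842019) = -2534754/375145 + 1003/1842019 = -4668688757891/691024217755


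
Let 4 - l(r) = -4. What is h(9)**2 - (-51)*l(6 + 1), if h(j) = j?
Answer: 489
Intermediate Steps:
l(r) = 8 (l(r) = 4 - 1*(-4) = 4 + 4 = 8)
h(9)**2 - (-51)*l(6 + 1) = 9**2 - (-51)*8 = 81 - 1*(-408) = 81 + 408 = 489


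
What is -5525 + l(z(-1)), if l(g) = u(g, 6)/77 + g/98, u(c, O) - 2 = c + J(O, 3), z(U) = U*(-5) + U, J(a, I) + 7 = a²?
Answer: -2977708/539 ≈ -5524.5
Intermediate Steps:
J(a, I) = -7 + a²
z(U) = -4*U (z(U) = -5*U + U = -4*U)
u(c, O) = -5 + c + O² (u(c, O) = 2 + (c + (-7 + O²)) = 2 + (-7 + c + O²) = -5 + c + O²)
l(g) = 31/77 + 25*g/1078 (l(g) = (-5 + g + 6²)/77 + g/98 = (-5 + g + 36)*(1/77) + g*(1/98) = (31 + g)*(1/77) + g/98 = (31/77 + g/77) + g/98 = 31/77 + 25*g/1078)
-5525 + l(z(-1)) = -5525 + (31/77 + 25*(-4*(-1))/1078) = -5525 + (31/77 + (25/1078)*4) = -5525 + (31/77 + 50/539) = -5525 + 267/539 = -2977708/539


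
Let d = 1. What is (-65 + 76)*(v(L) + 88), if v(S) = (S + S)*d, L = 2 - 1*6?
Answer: 880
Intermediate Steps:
L = -4 (L = 2 - 6 = -4)
v(S) = 2*S (v(S) = (S + S)*1 = (2*S)*1 = 2*S)
(-65 + 76)*(v(L) + 88) = (-65 + 76)*(2*(-4) + 88) = 11*(-8 + 88) = 11*80 = 880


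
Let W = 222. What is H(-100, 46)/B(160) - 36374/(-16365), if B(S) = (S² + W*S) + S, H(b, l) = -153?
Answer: 89059795/40113888 ≈ 2.2202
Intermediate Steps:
B(S) = S² + 223*S (B(S) = (S² + 222*S) + S = S² + 223*S)
H(-100, 46)/B(160) - 36374/(-16365) = -153*1/(160*(223 + 160)) - 36374/(-16365) = -153/(160*383) - 36374*(-1/16365) = -153/61280 + 36374/16365 = 89059795/40113888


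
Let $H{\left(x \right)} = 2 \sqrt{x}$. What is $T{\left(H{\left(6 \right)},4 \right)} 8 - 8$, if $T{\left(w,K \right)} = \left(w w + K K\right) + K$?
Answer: $344$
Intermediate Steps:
$T{\left(w,K \right)} = K + K^{2} + w^{2}$ ($T{\left(w,K \right)} = \left(w^{2} + K^{2}\right) + K = \left(K^{2} + w^{2}\right) + K = K + K^{2} + w^{2}$)
$T{\left(H{\left(6 \right)},4 \right)} 8 - 8 = \left(4 + 4^{2} + \left(2 \sqrt{6}\right)^{2}\right) 8 - 8 = \left(4 + 16 + 24\right) 8 - 8 = 44 \cdot 8 - 8 = 352 - 8 = 344$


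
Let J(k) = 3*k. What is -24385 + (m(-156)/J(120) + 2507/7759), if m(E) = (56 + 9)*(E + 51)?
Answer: -4544347337/186216 ≈ -24404.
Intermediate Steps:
m(E) = 3315 + 65*E (m(E) = 65*(51 + E) = 3315 + 65*E)
-24385 + (m(-156)/J(120) + 2507/7759) = -24385 + ((3315 + 65*(-156))/((3*120)) + 2507/7759) = -24385 + ((3315 - 10140)/360 + 2507*(1/7759)) = -24385 + (-6825*1/360 + 2507/7759) = -24385 + (-455/24 + 2507/7759) = -24385 - 3470177/186216 = -4544347337/186216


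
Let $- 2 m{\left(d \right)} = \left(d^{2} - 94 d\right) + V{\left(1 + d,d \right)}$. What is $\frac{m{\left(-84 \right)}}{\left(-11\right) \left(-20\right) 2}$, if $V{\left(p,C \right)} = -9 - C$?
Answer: $- \frac{15027}{880} \approx -17.076$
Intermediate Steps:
$m{\left(d \right)} = \frac{9}{2} - \frac{d^{2}}{2} + \frac{95 d}{2}$ ($m{\left(d \right)} = - \frac{\left(d^{2} - 94 d\right) - \left(9 + d\right)}{2} = - \frac{-9 + d^{2} - 95 d}{2} = \frac{9}{2} - \frac{d^{2}}{2} + \frac{95 d}{2}$)
$\frac{m{\left(-84 \right)}}{\left(-11\right) \left(-20\right) 2} = \frac{\frac{9}{2} - \frac{\left(-84\right)^{2}}{2} + \frac{95}{2} \left(-84\right)}{\left(-11\right) \left(-20\right) 2} = \frac{\frac{9}{2} - 3528 - 3990}{220 \cdot 2} = \frac{\frac{9}{2} - 3528 - 3990}{440} = \left(- \frac{15027}{2}\right) \frac{1}{440} = - \frac{15027}{880}$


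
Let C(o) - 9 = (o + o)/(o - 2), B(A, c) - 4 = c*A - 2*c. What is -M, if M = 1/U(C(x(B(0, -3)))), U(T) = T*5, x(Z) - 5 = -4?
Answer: -1/35 ≈ -0.028571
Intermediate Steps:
B(A, c) = 4 - 2*c + A*c (B(A, c) = 4 + (c*A - 2*c) = 4 + (A*c - 2*c) = 4 + (-2*c + A*c) = 4 - 2*c + A*c)
x(Z) = 1 (x(Z) = 5 - 4 = 1)
C(o) = 9 + 2*o/(-2 + o) (C(o) = 9 + (o + o)/(o - 2) = 9 + (2*o)/(-2 + o) = 9 + 2*o/(-2 + o))
U(T) = 5*T
M = 1/35 (M = 1/(5*((-18 + 11*1)/(-2 + 1))) = 1/(5*((-18 + 11)/(-1))) = 1/(5*(-1*(-7))) = 1/(5*7) = 1/35 ≈ 0.028571)
-M = -1*1/35 = -1/35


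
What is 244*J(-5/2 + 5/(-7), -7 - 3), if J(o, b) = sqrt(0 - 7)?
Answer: 244*I*sqrt(7) ≈ 645.56*I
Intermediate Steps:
J(o, b) = I*sqrt(7) (J(o, b) = sqrt(-7) = I*sqrt(7))
244*J(-5/2 + 5/(-7), -7 - 3) = 244*(I*sqrt(7)) = 244*I*sqrt(7)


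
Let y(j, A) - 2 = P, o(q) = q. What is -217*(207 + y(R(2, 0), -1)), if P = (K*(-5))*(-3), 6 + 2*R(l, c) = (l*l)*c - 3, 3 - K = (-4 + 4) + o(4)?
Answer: -42098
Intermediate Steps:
K = -1 (K = 3 - ((-4 + 4) + 4) = 3 - (0 + 4) = 3 - 1*4 = 3 - 4 = -1)
R(l, c) = -9/2 + c*l**2/2 (R(l, c) = -3 + ((l*l)*c - 3)/2 = -3 + (l**2*c - 3)/2 = -3 + (c*l**2 - 3)/2 = -3 + (-3 + c*l**2)/2 = -3 + (-3/2 + c*l**2/2) = -9/2 + c*l**2/2)
P = -15 (P = -1*(-5)*(-3) = 5*(-3) = -15)
y(j, A) = -13 (y(j, A) = 2 - 15 = -13)
-217*(207 + y(R(2, 0), -1)) = -217*(207 - 13) = -217*194 = -42098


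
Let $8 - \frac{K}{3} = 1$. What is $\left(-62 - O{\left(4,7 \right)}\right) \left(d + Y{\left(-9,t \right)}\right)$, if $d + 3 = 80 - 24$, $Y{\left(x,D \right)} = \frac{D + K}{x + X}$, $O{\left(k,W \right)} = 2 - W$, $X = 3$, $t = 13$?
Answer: $-2698$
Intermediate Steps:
$K = 21$ ($K = 24 - 3 = 21$)
$Y{\left(x,D \right)} = \frac{21 + D}{3 + x}$ ($Y{\left(x,D \right)} = \frac{D + 21}{x + 3} = \frac{21 + D}{3 + x}$)
$d = 53$ ($d = -3 + \left(80 - 24\right) = -3 + 56 = 53$)
$\left(-62 - O{\left(4,7 \right)}\right) \left(d + Y{\left(-9,t \right)}\right) = \left(-62 - \left(2 - 7\right)\right) \left(53 + \frac{21 + 13}{3 - 9}\right) = \left(-62 - \left(2 - 7\right)\right) \left(53 + \frac{1}{-6} \cdot 34\right) = \left(-62 - -5\right) \left(53 - \frac{17}{3}\right) = \left(-62 + 5\right) \left(53 - \frac{17}{3}\right) = \left(-57\right) \frac{142}{3} = -2698$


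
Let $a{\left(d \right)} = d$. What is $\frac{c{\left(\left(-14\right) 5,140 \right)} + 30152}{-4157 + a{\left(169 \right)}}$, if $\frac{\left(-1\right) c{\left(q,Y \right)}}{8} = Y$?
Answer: $- \frac{7258}{997} \approx -7.2798$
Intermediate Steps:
$c{\left(q,Y \right)} = - 8 Y$
$\frac{c{\left(\left(-14\right) 5,140 \right)} + 30152}{-4157 + a{\left(169 \right)}} = \frac{\left(-8\right) 140 + 30152}{-4157 + 169} = \frac{-1120 + 30152}{-3988} = 29032 \left(- \frac{1}{3988}\right) = - \frac{7258}{997}$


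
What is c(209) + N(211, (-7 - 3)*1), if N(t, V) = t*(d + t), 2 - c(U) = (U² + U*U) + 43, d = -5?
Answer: -43937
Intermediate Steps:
c(U) = -41 - 2*U² (c(U) = 2 - ((U² + U*U) + 43) = 2 - ((U² + U²) + 43) = 2 - (2*U² + 43) = 2 - (43 + 2*U²) = 2 + (-43 - 2*U²) = -41 - 2*U²)
N(t, V) = t*(-5 + t)
c(209) + N(211, (-7 - 3)*1) = (-41 - 2*209²) + 211*(-5 + 211) = (-41 - 2*43681) + 211*206 = (-41 - 87362) + 43466 = -87403 + 43466 = -43937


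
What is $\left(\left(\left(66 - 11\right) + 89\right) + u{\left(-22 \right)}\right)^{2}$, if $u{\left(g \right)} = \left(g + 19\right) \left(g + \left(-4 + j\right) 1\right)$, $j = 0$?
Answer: $49284$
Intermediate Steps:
$u{\left(g \right)} = \left(-4 + g\right) \left(19 + g\right)$ ($u{\left(g \right)} = \left(g + 19\right) \left(g + \left(-4 + 0\right) 1\right) = \left(19 + g\right) \left(g - 4\right) = \left(19 + g\right) \left(-4 + g\right) = \left(-4 + g\right) \left(19 + g\right)$)
$\left(\left(\left(66 - 11\right) + 89\right) + u{\left(-22 \right)}\right)^{2} = \left(\left(\left(66 - 11\right) + 89\right) + \left(-76 + \left(-22\right)^{2} + 15 \left(-22\right)\right)\right)^{2} = \left(\left(55 + 89\right) - -78\right)^{2} = \left(144 + 78\right)^{2} = 222^{2} = 49284$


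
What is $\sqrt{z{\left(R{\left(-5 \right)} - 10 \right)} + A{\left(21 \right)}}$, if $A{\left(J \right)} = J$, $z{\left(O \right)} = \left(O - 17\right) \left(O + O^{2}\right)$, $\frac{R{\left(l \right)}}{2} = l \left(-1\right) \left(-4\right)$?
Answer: $i \sqrt{164129} \approx 405.13 i$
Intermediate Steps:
$R{\left(l \right)} = 8 l$ ($R{\left(l \right)} = 2 l \left(-1\right) \left(-4\right) = 2 - l \left(-4\right) = 2 \cdot 4 l = 8 l$)
$z{\left(O \right)} = \left(-17 + O\right) \left(O + O^{2}\right)$
$\sqrt{z{\left(R{\left(-5 \right)} - 10 \right)} + A{\left(21 \right)}} = \sqrt{\left(8 \left(-5\right) - 10\right) \left(-17 + \left(8 \left(-5\right) - 10\right)^{2} - 16 \left(8 \left(-5\right) - 10\right)\right) + 21} = \sqrt{\left(-40 - 10\right) \left(-17 + \left(-40 - 10\right)^{2} - 16 \left(-40 - 10\right)\right) + 21} = \sqrt{- 50 \left(-17 + \left(-50\right)^{2} - -800\right) + 21} = \sqrt{- 50 \left(-17 + 2500 + 800\right) + 21} = \sqrt{\left(-50\right) 3283 + 21} = \sqrt{-164150 + 21} = \sqrt{-164129} = i \sqrt{164129}$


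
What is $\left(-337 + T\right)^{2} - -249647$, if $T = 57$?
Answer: $328047$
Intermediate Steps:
$\left(-337 + T\right)^{2} - -249647 = \left(-337 + 57\right)^{2} - -249647 = \left(-280\right)^{2} + 249647 = 78400 + 249647 = 328047$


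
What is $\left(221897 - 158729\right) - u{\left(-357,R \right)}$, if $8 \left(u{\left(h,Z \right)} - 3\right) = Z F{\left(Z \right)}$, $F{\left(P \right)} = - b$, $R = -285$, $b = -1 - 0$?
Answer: $\frac{505605}{8} \approx 63201.0$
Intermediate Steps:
$b = -1$ ($b = -1 + 0 = -1$)
$F{\left(P \right)} = 1$ ($F{\left(P \right)} = \left(-1\right) \left(-1\right) = 1$)
$u{\left(h,Z \right)} = 3 + \frac{Z}{8}$ ($u{\left(h,Z \right)} = 3 + \frac{Z 1}{8} = 3 + \frac{Z}{8}$)
$\left(221897 - 158729\right) - u{\left(-357,R \right)} = \left(221897 - 158729\right) - \left(3 + \frac{1}{8} \left(-285\right)\right) = \left(221897 - 158729\right) - \left(3 - \frac{285}{8}\right) = 63168 - - \frac{261}{8} = 63168 + \frac{261}{8} = \frac{505605}{8}$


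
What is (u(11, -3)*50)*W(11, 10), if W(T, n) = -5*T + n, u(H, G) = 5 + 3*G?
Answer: 9000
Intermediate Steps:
W(T, n) = n - 5*T
(u(11, -3)*50)*W(11, 10) = ((5 + 3*(-3))*50)*(10 - 5*11) = ((5 - 9)*50)*(10 - 55) = -4*50*(-45) = -200*(-45) = 9000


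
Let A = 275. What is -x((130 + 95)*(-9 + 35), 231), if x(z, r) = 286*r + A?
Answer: -66341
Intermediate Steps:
x(z, r) = 275 + 286*r (x(z, r) = 286*r + 275 = 275 + 286*r)
-x((130 + 95)*(-9 + 35), 231) = -(275 + 286*231) = -(275 + 66066) = -1*66341 = -66341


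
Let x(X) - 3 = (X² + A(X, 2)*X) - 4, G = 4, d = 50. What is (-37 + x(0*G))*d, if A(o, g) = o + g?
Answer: -1900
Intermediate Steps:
A(o, g) = g + o
x(X) = -1 + X² + X*(2 + X) (x(X) = 3 + ((X² + (2 + X)*X) - 4) = 3 + ((X² + X*(2 + X)) - 4) = 3 + (-4 + X² + X*(2 + X)) = -1 + X² + X*(2 + X))
(-37 + x(0*G))*d = (-37 + (-1 + (0*4)² + (0*4)*(2 + 0*4)))*50 = (-37 + (-1 + 0² + 0*(2 + 0)))*50 = (-37 + (-1 + 0 + 0*2))*50 = (-37 + (-1 + 0 + 0))*50 = (-37 - 1)*50 = -38*50 = -1900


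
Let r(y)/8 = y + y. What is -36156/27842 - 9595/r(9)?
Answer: -136175227/2004624 ≈ -67.931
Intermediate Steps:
r(y) = 16*y (r(y) = 8*(y + y) = 8*(2*y) = 16*y)
-36156/27842 - 9595/r(9) = -36156/27842 - 9595/(16*9) = -36156*1/27842 - 9595/144 = -18078/13921 - 9595*1/144 = -18078/13921 - 9595/144 = -136175227/2004624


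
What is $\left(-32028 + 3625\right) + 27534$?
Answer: $-869$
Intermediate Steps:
$\left(-32028 + 3625\right) + 27534 = -28403 + 27534 = -869$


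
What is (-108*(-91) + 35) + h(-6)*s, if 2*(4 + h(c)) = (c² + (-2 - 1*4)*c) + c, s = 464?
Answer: 23319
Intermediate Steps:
h(c) = -4 + c²/2 - 5*c/2 (h(c) = -4 + ((c² + (-2 - 1*4)*c) + c)/2 = -4 + ((c² + (-2 - 4)*c) + c)/2 = -4 + ((c² - 6*c) + c)/2 = -4 + (c² - 5*c)/2 = -4 + (c²/2 - 5*c/2) = -4 + c²/2 - 5*c/2)
(-108*(-91) + 35) + h(-6)*s = (-108*(-91) + 35) + (-4 + (½)*(-6)² - 5/2*(-6))*464 = (9828 + 35) + (-4 + (½)*36 + 15)*464 = 9863 + (-4 + 18 + 15)*464 = 9863 + 29*464 = 9863 + 13456 = 23319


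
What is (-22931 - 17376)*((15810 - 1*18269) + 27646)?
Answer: -1015212409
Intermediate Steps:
(-22931 - 17376)*((15810 - 1*18269) + 27646) = -40307*((15810 - 18269) + 27646) = -40307*(-2459 + 27646) = -40307*25187 = -1015212409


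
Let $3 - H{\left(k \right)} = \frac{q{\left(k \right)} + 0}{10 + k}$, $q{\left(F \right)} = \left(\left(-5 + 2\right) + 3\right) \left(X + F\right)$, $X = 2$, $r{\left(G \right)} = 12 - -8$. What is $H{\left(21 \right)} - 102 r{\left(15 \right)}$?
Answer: $-2037$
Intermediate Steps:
$r{\left(G \right)} = 20$ ($r{\left(G \right)} = 12 + 8 = 20$)
$q{\left(F \right)} = 0$ ($q{\left(F \right)} = \left(\left(-5 + 2\right) + 3\right) \left(2 + F\right) = \left(-3 + 3\right) \left(2 + F\right) = 0 \left(2 + F\right) = 0$)
$H{\left(k \right)} = 3$ ($H{\left(k \right)} = 3 - \frac{0 + 0}{10 + k} = 3 - \frac{0}{10 + k} = 3 - 0 = 3 + 0 = 3$)
$H{\left(21 \right)} - 102 r{\left(15 \right)} = 3 - 2040 = -2037$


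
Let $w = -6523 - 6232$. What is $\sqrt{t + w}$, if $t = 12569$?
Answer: $i \sqrt{186} \approx 13.638 i$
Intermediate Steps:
$w = -12755$ ($w = -6523 - 6232 = -12755$)
$\sqrt{t + w} = \sqrt{12569 - 12755} = \sqrt{-186} = i \sqrt{186}$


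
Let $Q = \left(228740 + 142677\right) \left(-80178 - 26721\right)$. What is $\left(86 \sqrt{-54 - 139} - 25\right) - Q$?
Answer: $39704105858 + 86 i \sqrt{193} \approx 3.9704 \cdot 10^{10} + 1194.8 i$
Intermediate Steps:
$Q = -39704105883$ ($Q = 371417 \left(-106899\right) = -39704105883$)
$\left(86 \sqrt{-54 - 139} - 25\right) - Q = \left(86 \sqrt{-54 - 139} - 25\right) - -39704105883 = \left(86 \sqrt{-193} - 25\right) + 39704105883 = \left(86 i \sqrt{193} - 25\right) + 39704105883 = \left(-25 + 86 i \sqrt{193}\right) + 39704105883 = 39704105858 + 86 i \sqrt{193}$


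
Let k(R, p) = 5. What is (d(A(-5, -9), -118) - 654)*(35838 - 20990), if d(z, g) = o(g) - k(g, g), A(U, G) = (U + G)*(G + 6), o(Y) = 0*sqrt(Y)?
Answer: -9784832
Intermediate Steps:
o(Y) = 0
A(U, G) = (6 + G)*(G + U) (A(U, G) = (G + U)*(6 + G) = (6 + G)*(G + U))
d(z, g) = -5 (d(z, g) = 0 - 1*5 = 0 - 5 = -5)
(d(A(-5, -9), -118) - 654)*(35838 - 20990) = (-5 - 654)*(35838 - 20990) = -659*14848 = -9784832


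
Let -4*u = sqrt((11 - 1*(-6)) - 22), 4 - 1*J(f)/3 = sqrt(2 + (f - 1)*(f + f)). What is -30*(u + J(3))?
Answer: -360 + 90*sqrt(14) + 15*I*sqrt(5)/2 ≈ -23.251 + 16.771*I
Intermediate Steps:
J(f) = 12 - 3*sqrt(2 + 2*f*(-1 + f)) (J(f) = 12 - 3*sqrt(2 + (f - 1)*(f + f)) = 12 - 3*sqrt(2 + (-1 + f)*(2*f)) = 12 - 3*sqrt(2 + 2*f*(-1 + f)))
u = -I*sqrt(5)/4 (u = -sqrt((11 - 1*(-6)) - 22)/4 = -sqrt((11 + 6) - 22)/4 = -sqrt(17 - 22)/4 = -I*sqrt(5)/4 ≈ -0.55902*I)
-30*(u + J(3)) = -30*(-I*sqrt(5)/4 + (12 - 3*sqrt(2 - 2*3 + 2*3**2))) = -30*(-I*sqrt(5)/4 + (12 - 3*sqrt(2 - 6 + 2*9))) = -30*(-I*sqrt(5)/4 + (12 - 3*sqrt(2 - 6 + 18))) = -30*(-I*sqrt(5)/4 + (12 - 3*sqrt(14))) = -30*(12 - 3*sqrt(14) - I*sqrt(5)/4) = -360 + 90*sqrt(14) + 15*I*sqrt(5)/2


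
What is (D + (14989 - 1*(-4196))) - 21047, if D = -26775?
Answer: -28637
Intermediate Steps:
(D + (14989 - 1*(-4196))) - 21047 = (-26775 + (14989 - 1*(-4196))) - 21047 = (-26775 + (14989 + 4196)) - 21047 = (-26775 + 19185) - 21047 = -7590 - 21047 = -28637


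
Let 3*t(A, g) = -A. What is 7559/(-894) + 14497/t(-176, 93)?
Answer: 18775285/78672 ≈ 238.65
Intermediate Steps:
t(A, g) = -A/3 (t(A, g) = (-A)/3 = -A/3)
7559/(-894) + 14497/t(-176, 93) = 7559/(-894) + 14497/((-⅓*(-176))) = 7559*(-1/894) + 14497/(176/3) = -7559/894 + 14497*(3/176) = -7559/894 + 43491/176 = 18775285/78672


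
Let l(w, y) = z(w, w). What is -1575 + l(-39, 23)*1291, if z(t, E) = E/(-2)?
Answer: 47199/2 ≈ 23600.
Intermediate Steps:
z(t, E) = -E/2 (z(t, E) = E*(-1/2) = -E/2)
l(w, y) = -w/2
-1575 + l(-39, 23)*1291 = -1575 - 1/2*(-39)*1291 = -1575 + (39/2)*1291 = -1575 + 50349/2 = 47199/2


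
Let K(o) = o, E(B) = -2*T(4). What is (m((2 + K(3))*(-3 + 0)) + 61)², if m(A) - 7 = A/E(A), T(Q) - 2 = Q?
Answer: 76729/16 ≈ 4795.6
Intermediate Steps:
T(Q) = 2 + Q
E(B) = -12 (E(B) = -2*(2 + 4) = -2*6 = -12)
m(A) = 7 - A/12 (m(A) = 7 + A/(-12) = 7 + A*(-1/12) = 7 - A/12)
(m((2 + K(3))*(-3 + 0)) + 61)² = ((7 - (2 + 3)*(-3 + 0)/12) + 61)² = ((7 - 5*(-3)/12) + 61)² = ((7 - 1/12*(-15)) + 61)² = ((7 + 5/4) + 61)² = (33/4 + 61)² = (277/4)² = 76729/16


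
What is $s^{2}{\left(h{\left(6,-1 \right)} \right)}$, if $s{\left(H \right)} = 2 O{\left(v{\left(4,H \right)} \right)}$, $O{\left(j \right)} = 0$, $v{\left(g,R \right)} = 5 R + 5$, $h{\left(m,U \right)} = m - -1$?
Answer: $0$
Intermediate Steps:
$h{\left(m,U \right)} = 1 + m$ ($h{\left(m,U \right)} = m + 1 = 1 + m$)
$v{\left(g,R \right)} = 5 + 5 R$
$s{\left(H \right)} = 0$ ($s{\left(H \right)} = 2 \cdot 0 = 0$)
$s^{2}{\left(h{\left(6,-1 \right)} \right)} = 0^{2} = 0$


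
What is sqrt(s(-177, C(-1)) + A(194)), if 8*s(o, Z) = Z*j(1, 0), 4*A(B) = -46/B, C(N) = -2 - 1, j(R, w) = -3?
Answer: sqrt(160438)/388 ≈ 1.0323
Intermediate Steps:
C(N) = -3
A(B) = -23/(2*B) (A(B) = (-46/B)/4 = -23/(2*B))
s(o, Z) = -3*Z/8 (s(o, Z) = (Z*(-3))/8 = (-3*Z)/8 = -3*Z/8)
sqrt(s(-177, C(-1)) + A(194)) = sqrt(-3/8*(-3) - 23/2/194) = sqrt(9/8 - 23/2*1/194) = sqrt(9/8 - 23/388) = sqrt(827/776) = sqrt(160438)/388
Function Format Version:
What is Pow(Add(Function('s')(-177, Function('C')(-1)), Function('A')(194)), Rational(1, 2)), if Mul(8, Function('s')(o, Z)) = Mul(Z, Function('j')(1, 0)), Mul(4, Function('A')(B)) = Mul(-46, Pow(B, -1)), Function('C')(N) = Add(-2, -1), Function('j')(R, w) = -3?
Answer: Mul(Rational(1, 388), Pow(160438, Rational(1, 2))) ≈ 1.0323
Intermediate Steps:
Function('C')(N) = -3
Function('A')(B) = Mul(Rational(-23, 2), Pow(B, -1)) (Function('A')(B) = Mul(Rational(1, 4), Mul(-46, Pow(B, -1))) = Mul(Rational(-23, 2), Pow(B, -1)))
Function('s')(o, Z) = Mul(Rational(-3, 8), Z) (Function('s')(o, Z) = Mul(Rational(1, 8), Mul(Z, -3)) = Mul(Rational(1, 8), Mul(-3, Z)) = Mul(Rational(-3, 8), Z))
Pow(Add(Function('s')(-177, Function('C')(-1)), Function('A')(194)), Rational(1, 2)) = Pow(Add(Mul(Rational(-3, 8), -3), Mul(Rational(-23, 2), Pow(194, -1))), Rational(1, 2)) = Pow(Add(Rational(9, 8), Mul(Rational(-23, 2), Rational(1, 194))), Rational(1, 2)) = Pow(Add(Rational(9, 8), Rational(-23, 388)), Rational(1, 2)) = Pow(Rational(827, 776), Rational(1, 2)) = Mul(Rational(1, 388), Pow(160438, Rational(1, 2)))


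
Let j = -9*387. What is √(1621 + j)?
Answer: 7*I*√38 ≈ 43.151*I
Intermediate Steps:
j = -3483
√(1621 + j) = √(1621 - 3483) = √(-1862) = 7*I*√38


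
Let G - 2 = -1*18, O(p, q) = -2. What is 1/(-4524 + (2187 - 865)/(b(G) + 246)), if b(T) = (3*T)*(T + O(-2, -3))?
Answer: -555/2510159 ≈ -0.00022110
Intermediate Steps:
G = -16 (G = 2 - 1*18 = 2 - 18 = -16)
b(T) = 3*T*(-2 + T) (b(T) = (3*T)*(T - 2) = (3*T)*(-2 + T) = 3*T*(-2 + T))
1/(-4524 + (2187 - 865)/(b(G) + 246)) = 1/(-4524 + (2187 - 865)/(3*(-16)*(-2 - 16) + 246)) = 1/(-4524 + 1322/(3*(-16)*(-18) + 246)) = 1/(-4524 + 1322/(864 + 246)) = 1/(-4524 + 1322/1110) = 1/(-4524 + 1322*(1/1110)) = 1/(-4524 + 661/555) = 1/(-2510159/555) = -555/2510159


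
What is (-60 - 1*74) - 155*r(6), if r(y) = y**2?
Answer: -5714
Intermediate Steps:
(-60 - 1*74) - 155*r(6) = (-60 - 1*74) - 155*6**2 = (-60 - 74) - 155*36 = -134 - 5580 = -5714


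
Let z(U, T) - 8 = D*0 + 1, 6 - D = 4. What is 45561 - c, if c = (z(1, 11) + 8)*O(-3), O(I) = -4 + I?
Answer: 45680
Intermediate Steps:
D = 2 (D = 6 - 1*4 = 6 - 4 = 2)
z(U, T) = 9 (z(U, T) = 8 + (2*0 + 1) = 8 + (0 + 1) = 8 + 1 = 9)
c = -119 (c = (9 + 8)*(-4 - 3) = 17*(-7) = -119)
45561 - c = 45561 - 1*(-119) = 45561 + 119 = 45680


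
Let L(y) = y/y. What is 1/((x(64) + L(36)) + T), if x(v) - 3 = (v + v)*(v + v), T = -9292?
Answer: 1/7096 ≈ 0.00014092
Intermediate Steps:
L(y) = 1
x(v) = 3 + 4*v**2 (x(v) = 3 + (v + v)*(v + v) = 3 + (2*v)*(2*v) = 3 + 4*v**2)
1/((x(64) + L(36)) + T) = 1/(((3 + 4*64**2) + 1) - 9292) = 1/(((3 + 4*4096) + 1) - 9292) = 1/(((3 + 16384) + 1) - 9292) = 1/((16387 + 1) - 9292) = 1/(16388 - 9292) = 1/7096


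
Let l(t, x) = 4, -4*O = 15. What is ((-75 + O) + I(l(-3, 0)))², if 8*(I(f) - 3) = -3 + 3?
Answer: 91809/16 ≈ 5738.1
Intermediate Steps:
O = -15/4 (O = -¼*15 = -15/4 ≈ -3.7500)
I(f) = 3 (I(f) = 3 + (-3 + 3)/8 = 3 + (⅛)*0 = 3 + 0 = 3)
((-75 + O) + I(l(-3, 0)))² = ((-75 - 15/4) + 3)² = (-315/4 + 3)² = (-303/4)² = 91809/16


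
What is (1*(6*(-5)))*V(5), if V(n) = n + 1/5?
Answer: -156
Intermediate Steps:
V(n) = ⅕ + n (V(n) = n + ⅕ = ⅕ + n)
(1*(6*(-5)))*V(5) = (1*(6*(-5)))*(⅕ + 5) = (1*(-30))*(26/5) = -30*26/5 = -156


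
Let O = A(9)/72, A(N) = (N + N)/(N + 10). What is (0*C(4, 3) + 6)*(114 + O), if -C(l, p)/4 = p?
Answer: 25995/38 ≈ 684.08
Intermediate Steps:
C(l, p) = -4*p
A(N) = 2*N/(10 + N) (A(N) = (2*N)/(10 + N) = 2*N/(10 + N))
O = 1/76 (O = (2*9/(10 + 9))/72 = (2*9/19)*(1/72) = (2*9*(1/19))*(1/72) = (18/19)*(1/72) = 1/76 ≈ 0.013158)
(0*C(4, 3) + 6)*(114 + O) = (0*(-4*3) + 6)*(114 + 1/76) = (0*(-12) + 6)*(8665/76) = (0 + 6)*(8665/76) = 6*(8665/76) = 25995/38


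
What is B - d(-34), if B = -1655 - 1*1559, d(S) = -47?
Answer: -3167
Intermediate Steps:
B = -3214 (B = -1655 - 1559 = -3214)
B - d(-34) = -3214 - 1*(-47) = -3214 + 47 = -3167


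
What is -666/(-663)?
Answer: 222/221 ≈ 1.0045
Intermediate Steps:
-666/(-663) = -666*(-1)/663 = -1*(-222/221) = 222/221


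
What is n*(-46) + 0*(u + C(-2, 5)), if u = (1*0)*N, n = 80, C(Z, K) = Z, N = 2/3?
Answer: -3680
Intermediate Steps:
N = 2/3 (N = 2*(1/3) = 2/3 ≈ 0.66667)
u = 0 (u = (1*0)*(2/3) = 0*(2/3) = 0)
n*(-46) + 0*(u + C(-2, 5)) = 80*(-46) + 0*(0 - 2) = -3680 + 0*(-2) = -3680 + 0 = -3680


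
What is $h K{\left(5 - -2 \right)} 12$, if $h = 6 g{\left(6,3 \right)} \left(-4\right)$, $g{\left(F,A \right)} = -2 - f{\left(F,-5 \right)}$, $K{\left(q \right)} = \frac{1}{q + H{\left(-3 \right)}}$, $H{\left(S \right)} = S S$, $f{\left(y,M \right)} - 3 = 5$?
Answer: $180$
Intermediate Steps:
$f{\left(y,M \right)} = 8$ ($f{\left(y,M \right)} = 3 + 5 = 8$)
$H{\left(S \right)} = S^{2}$
$K{\left(q \right)} = \frac{1}{9 + q}$ ($K{\left(q \right)} = \frac{1}{q + \left(-3\right)^{2}} = \frac{1}{q + 9} = \frac{1}{9 + q}$)
$g{\left(F,A \right)} = -10$ ($g{\left(F,A \right)} = -2 - 8 = -10$)
$h = 240$ ($h = 6 \left(\left(-10\right) \left(-4\right)\right) = 6 \cdot 40 = 240$)
$h K{\left(5 - -2 \right)} 12 = \frac{240}{9 + \left(5 - -2\right)} 12 = \frac{240}{9 + \left(5 + 2\right)} 12 = \frac{240}{9 + 7} \cdot 12 = \frac{240}{16} \cdot 12 = 240 \cdot \frac{1}{16} \cdot 12 = 15 \cdot 12 = 180$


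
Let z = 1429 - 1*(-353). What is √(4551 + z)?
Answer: √6333 ≈ 79.580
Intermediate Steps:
z = 1782 (z = 1429 + 353 = 1782)
√(4551 + z) = √(4551 + 1782) = √6333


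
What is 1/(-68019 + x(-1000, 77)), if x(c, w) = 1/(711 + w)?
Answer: -788/53598971 ≈ -1.4702e-5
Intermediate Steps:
1/(-68019 + x(-1000, 77)) = 1/(-68019 + 1/(711 + 77)) = 1/(-68019 + 1/788) = 1/(-53598971/788) = -788/53598971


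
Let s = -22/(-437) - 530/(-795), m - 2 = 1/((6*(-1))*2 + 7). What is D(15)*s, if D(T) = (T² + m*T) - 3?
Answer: 78020/437 ≈ 178.54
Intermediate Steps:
m = 9/5 (m = 2 + 1/((6*(-1))*2 + 7) = 2 + 1/(-6*2 + 7) = 2 + 1/(-12 + 7) = 2 + 1/(-5) = 2 - ⅕ = 9/5 ≈ 1.8000)
D(T) = -3 + T² + 9*T/5 (D(T) = (T² + 9*T/5) - 3 = -3 + T² + 9*T/5)
s = 940/1311 (s = -22*(-1/437) - 530*(-1/795) = 22/437 + ⅔ = 940/1311 ≈ 0.71701)
D(15)*s = (-3 + 15² + (9/5)*15)*(940/1311) = (-3 + 225 + 27)*(940/1311) = 249*(940/1311) = 78020/437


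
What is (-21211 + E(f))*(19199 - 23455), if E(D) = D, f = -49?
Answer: 90482560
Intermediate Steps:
(-21211 + E(f))*(19199 - 23455) = (-21211 - 49)*(19199 - 23455) = -21260*(-4256) = 90482560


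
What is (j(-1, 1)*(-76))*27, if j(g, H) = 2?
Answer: -4104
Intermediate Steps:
(j(-1, 1)*(-76))*27 = (2*(-76))*27 = -152*27 = -4104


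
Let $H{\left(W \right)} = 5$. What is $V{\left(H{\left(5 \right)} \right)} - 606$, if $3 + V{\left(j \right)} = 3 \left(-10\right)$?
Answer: $-639$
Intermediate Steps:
$V{\left(j \right)} = -33$ ($V{\left(j \right)} = -3 + 3 \left(-10\right) = -3 - 30 = -33$)
$V{\left(H{\left(5 \right)} \right)} - 606 = -33 - 606 = -639$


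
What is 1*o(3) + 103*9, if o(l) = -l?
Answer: 924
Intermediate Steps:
1*o(3) + 103*9 = 1*(-1*3) + 103*9 = 1*(-3) + 927 = -3 + 927 = 924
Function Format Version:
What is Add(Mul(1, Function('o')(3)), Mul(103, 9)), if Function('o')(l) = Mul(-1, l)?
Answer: 924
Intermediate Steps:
Add(Mul(1, Function('o')(3)), Mul(103, 9)) = Add(Mul(1, Mul(-1, 3)), Mul(103, 9)) = Add(Mul(1, -3), 927) = Add(-3, 927) = 924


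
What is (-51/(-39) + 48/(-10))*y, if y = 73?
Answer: -16571/65 ≈ -254.94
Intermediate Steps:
(-51/(-39) + 48/(-10))*y = (-51/(-39) + 48/(-10))*73 = (-51*(-1/39) + 48*(-⅒))*73 = (17/13 - 24/5)*73 = -227/65*73 = -16571/65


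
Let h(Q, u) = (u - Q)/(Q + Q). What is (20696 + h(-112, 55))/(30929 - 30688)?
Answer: 4635737/53984 ≈ 85.872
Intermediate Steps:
h(Q, u) = (u - Q)/(2*Q) (h(Q, u) = (u - Q)/((2*Q)) = (u - Q)*(1/(2*Q)) = (u - Q)/(2*Q))
(20696 + h(-112, 55))/(30929 - 30688) = (20696 + (½)*(55 - 1*(-112))/(-112))/(30929 - 30688) = (20696 + (½)*(-1/112)*(55 + 112))/241 = (20696 + (½)*(-1/112)*167)*(1/241) = (20696 - 167/224)*(1/241) = (4635737/224)*(1/241) = 4635737/53984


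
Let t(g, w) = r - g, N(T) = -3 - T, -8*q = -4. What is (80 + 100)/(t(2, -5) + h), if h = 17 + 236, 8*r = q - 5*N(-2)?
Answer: 2880/4027 ≈ 0.71517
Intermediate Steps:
q = ½ (q = -⅛*(-4) = ½ ≈ 0.50000)
r = 11/16 (r = (½ - 5*(-3 - 1*(-2)))/8 = (½ - 5*(-3 + 2))/8 = (½ - 5*(-1))/8 = (½ + 5)/8 = (⅛)*(11/2) = 11/16 ≈ 0.68750)
t(g, w) = 11/16 - g
h = 253
(80 + 100)/(t(2, -5) + h) = (80 + 100)/((11/16 - 1*2) + 253) = 180/((11/16 - 2) + 253) = 180/(-21/16 + 253) = 180/(4027/16) = 180*(16/4027) = 2880/4027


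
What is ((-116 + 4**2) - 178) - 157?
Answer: -435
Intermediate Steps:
((-116 + 4**2) - 178) - 157 = ((-116 + 16) - 178) - 157 = (-100 - 178) - 157 = -278 - 157 = -435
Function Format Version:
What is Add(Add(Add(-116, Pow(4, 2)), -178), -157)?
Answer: -435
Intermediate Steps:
Add(Add(Add(-116, Pow(4, 2)), -178), -157) = Add(Add(Add(-116, 16), -178), -157) = Add(Add(-100, -178), -157) = Add(-278, -157) = -435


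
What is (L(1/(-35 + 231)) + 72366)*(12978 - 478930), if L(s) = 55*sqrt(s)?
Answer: -236046390704/7 ≈ -3.3721e+10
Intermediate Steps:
(L(1/(-35 + 231)) + 72366)*(12978 - 478930) = (55*sqrt(1/(-35 + 231)) + 72366)*(12978 - 478930) = (55*sqrt(1/196) + 72366)*(-465952) = (55*(1/14) + 72366)*(-465952) = (55/14 + 72366)*(-465952) = (1013179/14)*(-465952) = -236046390704/7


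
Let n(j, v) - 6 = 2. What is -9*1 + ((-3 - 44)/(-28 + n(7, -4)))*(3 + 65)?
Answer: 754/5 ≈ 150.80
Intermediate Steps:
n(j, v) = 8 (n(j, v) = 6 + 2 = 8)
-9*1 + ((-3 - 44)/(-28 + n(7, -4)))*(3 + 65) = -9*1 + ((-3 - 44)/(-28 + 8))*(3 + 65) = -9 - 47/(-20)*68 = -9 - 47*(-1/20)*68 = -9 + (47/20)*68 = -9 + 799/5 = 754/5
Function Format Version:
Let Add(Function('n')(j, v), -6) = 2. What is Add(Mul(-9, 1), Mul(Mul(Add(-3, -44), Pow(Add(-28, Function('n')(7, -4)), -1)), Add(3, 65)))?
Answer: Rational(754, 5) ≈ 150.80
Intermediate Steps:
Function('n')(j, v) = 8 (Function('n')(j, v) = Add(6, 2) = 8)
Add(Mul(-9, 1), Mul(Mul(Add(-3, -44), Pow(Add(-28, Function('n')(7, -4)), -1)), Add(3, 65))) = Add(Mul(-9, 1), Mul(Mul(Add(-3, -44), Pow(Add(-28, 8), -1)), Add(3, 65))) = Add(-9, Mul(Mul(-47, Pow(-20, -1)), 68)) = Add(-9, Mul(Mul(-47, Rational(-1, 20)), 68)) = Add(-9, Mul(Rational(47, 20), 68)) = Add(-9, Rational(799, 5)) = Rational(754, 5)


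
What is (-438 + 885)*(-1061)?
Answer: -474267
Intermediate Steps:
(-438 + 885)*(-1061) = 447*(-1061) = -474267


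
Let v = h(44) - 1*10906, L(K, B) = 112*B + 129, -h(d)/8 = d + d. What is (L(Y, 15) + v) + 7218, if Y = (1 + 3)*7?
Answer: -2583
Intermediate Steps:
h(d) = -16*d (h(d) = -8*(d + d) = -16*d)
Y = 28 (Y = 4*7 = 28)
L(K, B) = 129 + 112*B
v = -11610 (v = -16*44 - 1*10906 = -704 - 10906 = -11610)
(L(Y, 15) + v) + 7218 = ((129 + 112*15) - 11610) + 7218 = ((129 + 1680) - 11610) + 7218 = (1809 - 11610) + 7218 = -9801 + 7218 = -2583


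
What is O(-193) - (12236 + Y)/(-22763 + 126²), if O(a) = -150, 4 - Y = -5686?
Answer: -1015124/6887 ≈ -147.40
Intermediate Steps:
Y = 5690 (Y = 4 - 1*(-5686) = 4 + 5686 = 5690)
O(-193) - (12236 + Y)/(-22763 + 126²) = -150 - (12236 + 5690)/(-22763 + 126²) = -150 - 17926/(-22763 + 15876) = -150 - 17926/(-6887) = -150 - 17926*(-1)/6887 = -150 - 1*(-17926/6887) = -150 + 17926/6887 = -1015124/6887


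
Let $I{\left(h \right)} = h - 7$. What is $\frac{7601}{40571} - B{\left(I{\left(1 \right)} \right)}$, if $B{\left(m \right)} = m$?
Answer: $\frac{251027}{40571} \approx 6.1873$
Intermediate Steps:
$I{\left(h \right)} = -7 + h$ ($I{\left(h \right)} = h - 7 = -7 + h$)
$\frac{7601}{40571} - B{\left(I{\left(1 \right)} \right)} = \frac{7601}{40571} - \left(-7 + 1\right) = 7601 \cdot \frac{1}{40571} - -6 = \frac{7601}{40571} + 6 = \frac{251027}{40571}$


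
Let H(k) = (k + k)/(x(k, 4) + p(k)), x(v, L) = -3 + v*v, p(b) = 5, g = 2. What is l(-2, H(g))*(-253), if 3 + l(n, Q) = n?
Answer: 1265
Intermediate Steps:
x(v, L) = -3 + v²
H(k) = 2*k/(2 + k²) (H(k) = (k + k)/((-3 + k²) + 5) = (2*k)/(2 + k²) = 2*k/(2 + k²))
l(n, Q) = -3 + n
l(-2, H(g))*(-253) = (-3 - 2)*(-253) = -5*(-253) = 1265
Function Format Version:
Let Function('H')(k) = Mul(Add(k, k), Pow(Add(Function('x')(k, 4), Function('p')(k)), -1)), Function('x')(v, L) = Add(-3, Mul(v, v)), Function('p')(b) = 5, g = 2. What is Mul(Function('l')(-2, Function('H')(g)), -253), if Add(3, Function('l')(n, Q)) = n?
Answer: 1265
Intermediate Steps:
Function('x')(v, L) = Add(-3, Pow(v, 2))
Function('H')(k) = Mul(2, k, Pow(Add(2, Pow(k, 2)), -1)) (Function('H')(k) = Mul(Add(k, k), Pow(Add(Add(-3, Pow(k, 2)), 5), -1)) = Mul(Mul(2, k), Pow(Add(2, Pow(k, 2)), -1)) = Mul(2, k, Pow(Add(2, Pow(k, 2)), -1)))
Function('l')(n, Q) = Add(-3, n)
Mul(Function('l')(-2, Function('H')(g)), -253) = Mul(Add(-3, -2), -253) = Mul(-5, -253) = 1265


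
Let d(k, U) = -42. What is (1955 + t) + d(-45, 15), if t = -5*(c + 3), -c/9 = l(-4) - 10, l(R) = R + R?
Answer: 1088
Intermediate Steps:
l(R) = 2*R
c = 162 (c = -9*(2*(-4) - 10) = -9*(-8 - 10) = -9*(-18) = 162)
t = -825 (t = -5*(162 + 3) = -5*165 = -825)
(1955 + t) + d(-45, 15) = (1955 - 825) - 42 = 1130 - 42 = 1088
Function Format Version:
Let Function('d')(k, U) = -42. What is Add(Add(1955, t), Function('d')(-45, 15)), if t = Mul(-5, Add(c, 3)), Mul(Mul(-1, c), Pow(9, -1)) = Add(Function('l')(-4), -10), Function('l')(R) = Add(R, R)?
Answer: 1088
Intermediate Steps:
Function('l')(R) = Mul(2, R)
c = 162 (c = Mul(-9, Add(Mul(2, -4), -10)) = Mul(-9, Add(-8, -10)) = Mul(-9, -18) = 162)
t = -825 (t = Mul(-5, Add(162, 3)) = Mul(-5, 165) = -825)
Add(Add(1955, t), Function('d')(-45, 15)) = Add(Add(1955, -825), -42) = Add(1130, -42) = 1088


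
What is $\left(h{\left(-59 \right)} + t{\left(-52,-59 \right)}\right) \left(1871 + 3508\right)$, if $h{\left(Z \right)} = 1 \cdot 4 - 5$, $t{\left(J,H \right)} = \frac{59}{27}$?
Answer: $\frac{57376}{9} \approx 6375.1$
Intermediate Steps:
$t{\left(J,H \right)} = \frac{59}{27}$ ($t{\left(J,H \right)} = 59 \cdot \frac{1}{27} = \frac{59}{27}$)
$h{\left(Z \right)} = -1$ ($h{\left(Z \right)} = 4 - 5 = -1$)
$\left(h{\left(-59 \right)} + t{\left(-52,-59 \right)}\right) \left(1871 + 3508\right) = \left(-1 + \frac{59}{27}\right) \left(1871 + 3508\right) = \frac{32}{27} \cdot 5379 = \frac{57376}{9}$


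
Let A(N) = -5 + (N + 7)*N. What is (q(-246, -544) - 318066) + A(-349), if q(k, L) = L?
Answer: -199257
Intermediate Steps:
A(N) = -5 + N*(7 + N) (A(N) = -5 + (7 + N)*N = -5 + N*(7 + N))
(q(-246, -544) - 318066) + A(-349) = (-544 - 318066) + (-5 + (-349)² + 7*(-349)) = -318610 + (-5 + 121801 - 2443) = -318610 + 119353 = -199257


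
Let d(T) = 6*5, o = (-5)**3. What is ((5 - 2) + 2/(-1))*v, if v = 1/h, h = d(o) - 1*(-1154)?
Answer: 1/1184 ≈ 0.00084459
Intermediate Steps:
o = -125
d(T) = 30
h = 1184 (h = 30 - 1*(-1154) = 30 + 1154 = 1184)
v = 1/1184 ≈ 0.00084459
((5 - 2) + 2/(-1))*v = ((5 - 2) + 2/(-1))*(1/1184) = (3 + 2*(-1))*(1/1184) = (3 - 2)*(1/1184) = 1*(1/1184) = 1/1184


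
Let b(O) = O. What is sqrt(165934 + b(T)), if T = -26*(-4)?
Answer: sqrt(166038) ≈ 407.48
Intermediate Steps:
T = 104
sqrt(165934 + b(T)) = sqrt(165934 + 104) = sqrt(166038)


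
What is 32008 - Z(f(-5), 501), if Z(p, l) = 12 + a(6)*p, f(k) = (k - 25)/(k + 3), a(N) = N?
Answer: 31906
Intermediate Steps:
f(k) = (-25 + k)/(3 + k)
Z(p, l) = 12 + 6*p
32008 - Z(f(-5), 501) = 32008 - (12 + 6*((-25 - 5)/(3 - 5))) = 32008 - (12 + 6*(-30/(-2))) = 32008 - (12 + 6*(-1/2*(-30))) = 32008 - (12 + 6*15) = 32008 - (12 + 90) = 32008 - 1*102 = 32008 - 102 = 31906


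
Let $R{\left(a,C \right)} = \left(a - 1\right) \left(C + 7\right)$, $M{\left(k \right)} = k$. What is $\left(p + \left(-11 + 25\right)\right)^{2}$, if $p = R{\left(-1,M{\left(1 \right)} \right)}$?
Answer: $4$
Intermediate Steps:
$R{\left(a,C \right)} = \left(-1 + a\right) \left(7 + C\right)$
$p = -16$ ($p = -7 - 1 + 7 \left(-1\right) + 1 \left(-1\right) = -7 - 1 - 7 - 1 = -16$)
$\left(p + \left(-11 + 25\right)\right)^{2} = \left(-16 + \left(-11 + 25\right)\right)^{2} = \left(-16 + 14\right)^{2} = \left(-2\right)^{2} = 4$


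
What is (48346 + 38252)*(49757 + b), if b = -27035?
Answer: 1967679756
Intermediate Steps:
(48346 + 38252)*(49757 + b) = (48346 + 38252)*(49757 - 27035) = 86598*22722 = 1967679756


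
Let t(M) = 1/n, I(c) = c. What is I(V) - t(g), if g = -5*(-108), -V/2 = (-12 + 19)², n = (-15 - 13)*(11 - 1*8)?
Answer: -8231/84 ≈ -97.988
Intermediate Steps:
n = -84 (n = -28*(11 - 8) = -28*3 = -84)
V = -98 (V = -2*(-12 + 19)² = -2*7² = -2*49 = -98)
g = 540
t(M) = -1/84 (t(M) = 1/(-84) = -1/84)
I(V) - t(g) = -98 - 1*(-1/84) = -98 + 1/84 = -8231/84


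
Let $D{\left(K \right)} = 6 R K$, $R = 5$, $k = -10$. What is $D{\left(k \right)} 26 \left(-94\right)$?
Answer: $733200$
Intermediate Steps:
$D{\left(K \right)} = 30 K$ ($D{\left(K \right)} = 6 \cdot 5 K = 30 K$)
$D{\left(k \right)} 26 \left(-94\right) = 30 \left(-10\right) 26 \left(-94\right) = \left(-300\right) 26 \left(-94\right) = \left(-7800\right) \left(-94\right) = 733200$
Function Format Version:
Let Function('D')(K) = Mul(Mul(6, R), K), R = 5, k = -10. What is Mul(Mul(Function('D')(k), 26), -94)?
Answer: 733200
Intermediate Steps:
Function('D')(K) = Mul(30, K) (Function('D')(K) = Mul(Mul(6, 5), K) = Mul(30, K))
Mul(Mul(Function('D')(k), 26), -94) = Mul(Mul(Mul(30, -10), 26), -94) = Mul(Mul(-300, 26), -94) = Mul(-7800, -94) = 733200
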